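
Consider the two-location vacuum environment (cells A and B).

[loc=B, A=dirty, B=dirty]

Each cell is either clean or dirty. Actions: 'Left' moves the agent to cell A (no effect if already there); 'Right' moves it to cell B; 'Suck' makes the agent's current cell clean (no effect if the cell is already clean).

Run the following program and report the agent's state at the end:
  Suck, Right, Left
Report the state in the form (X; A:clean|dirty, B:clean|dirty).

(A; A:dirty, B:clean)

1) do Suck; now (B; A:dirty, B:clean)
2) do Right; now (B; A:dirty, B:clean)
3) do Left; now (A; A:dirty, B:clean)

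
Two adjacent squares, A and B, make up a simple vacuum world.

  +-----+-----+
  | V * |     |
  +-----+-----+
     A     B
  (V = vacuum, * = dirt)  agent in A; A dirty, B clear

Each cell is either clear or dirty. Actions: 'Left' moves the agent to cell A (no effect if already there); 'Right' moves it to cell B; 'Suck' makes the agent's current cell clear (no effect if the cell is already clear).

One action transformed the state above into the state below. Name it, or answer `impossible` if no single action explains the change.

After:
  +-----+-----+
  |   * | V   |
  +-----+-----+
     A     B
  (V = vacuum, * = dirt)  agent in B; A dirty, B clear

Right

try  Left: in A — A dirty, B clear
try Right: in B — A dirty, B clear  ← match
try  Suck: in A — A clear, B clear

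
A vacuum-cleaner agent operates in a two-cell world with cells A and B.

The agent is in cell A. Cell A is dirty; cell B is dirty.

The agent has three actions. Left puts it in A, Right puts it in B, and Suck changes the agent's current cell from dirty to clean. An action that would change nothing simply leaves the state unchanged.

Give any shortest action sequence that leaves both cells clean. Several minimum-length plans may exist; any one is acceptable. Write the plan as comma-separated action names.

Suck (#1): in A — A clean, B dirty
Right (#2): in B — A clean, B dirty
Suck (#3): in B — A clean, B clean
min 3: Suck A + move + Suck B

Suck, Right, Suck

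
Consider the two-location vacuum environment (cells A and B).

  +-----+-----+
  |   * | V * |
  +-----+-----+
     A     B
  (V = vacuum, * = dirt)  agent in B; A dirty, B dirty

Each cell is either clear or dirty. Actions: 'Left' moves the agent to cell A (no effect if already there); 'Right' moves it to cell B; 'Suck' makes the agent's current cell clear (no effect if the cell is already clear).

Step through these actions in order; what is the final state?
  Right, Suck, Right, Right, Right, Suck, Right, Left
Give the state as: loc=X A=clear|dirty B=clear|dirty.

loc=A A=dirty B=clear

t=1 Right ⇒ loc=B A=dirty B=dirty
t=2 Suck ⇒ loc=B A=dirty B=clear
t=3 Right ⇒ loc=B A=dirty B=clear
t=4 Right ⇒ loc=B A=dirty B=clear
t=5 Right ⇒ loc=B A=dirty B=clear
t=6 Suck ⇒ loc=B A=dirty B=clear
t=7 Right ⇒ loc=B A=dirty B=clear
t=8 Left ⇒ loc=A A=dirty B=clear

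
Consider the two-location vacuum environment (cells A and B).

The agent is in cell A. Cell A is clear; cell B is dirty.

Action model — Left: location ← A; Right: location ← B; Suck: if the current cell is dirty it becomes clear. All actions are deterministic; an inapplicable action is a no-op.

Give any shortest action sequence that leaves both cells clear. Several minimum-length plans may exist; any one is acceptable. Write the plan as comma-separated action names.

Right, Suck

t=1 Right ⇒ in B — A clear, B dirty
t=2 Suck ⇒ in B — A clear, B clear
min 2: go B then Suck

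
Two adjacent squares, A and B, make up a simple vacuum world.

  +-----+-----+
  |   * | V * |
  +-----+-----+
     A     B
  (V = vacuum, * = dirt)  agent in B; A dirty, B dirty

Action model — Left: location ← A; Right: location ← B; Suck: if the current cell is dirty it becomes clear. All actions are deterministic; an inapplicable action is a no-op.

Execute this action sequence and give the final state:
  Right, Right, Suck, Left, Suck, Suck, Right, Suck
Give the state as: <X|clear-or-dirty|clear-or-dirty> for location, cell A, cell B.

1. Right → <B|dirty|dirty>
2. Right → <B|dirty|dirty>
3. Suck → <B|dirty|clear>
4. Left → <A|dirty|clear>
5. Suck → <A|clear|clear>
6. Suck → <A|clear|clear>
7. Right → <B|clear|clear>
8. Suck → <B|clear|clear>

<B|clear|clear>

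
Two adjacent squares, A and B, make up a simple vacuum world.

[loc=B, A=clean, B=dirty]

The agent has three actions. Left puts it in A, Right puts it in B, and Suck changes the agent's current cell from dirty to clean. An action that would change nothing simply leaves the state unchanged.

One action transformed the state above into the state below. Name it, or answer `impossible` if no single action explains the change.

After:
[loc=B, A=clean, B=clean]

Suck

try  Left: in A — A clean, B dirty
try Right: in B — A clean, B dirty
try  Suck: in B — A clean, B clean  ← match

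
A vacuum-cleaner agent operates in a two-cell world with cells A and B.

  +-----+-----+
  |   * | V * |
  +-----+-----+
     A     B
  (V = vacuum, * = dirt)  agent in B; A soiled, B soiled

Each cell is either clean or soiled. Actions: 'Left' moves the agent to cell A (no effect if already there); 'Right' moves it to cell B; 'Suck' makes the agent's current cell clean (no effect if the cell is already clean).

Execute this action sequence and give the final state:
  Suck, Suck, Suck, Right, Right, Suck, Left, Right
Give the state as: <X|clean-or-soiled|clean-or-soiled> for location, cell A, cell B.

<B|soiled|clean>

[1] after Suck: <B|soiled|clean>
[2] after Suck: <B|soiled|clean>
[3] after Suck: <B|soiled|clean>
[4] after Right: <B|soiled|clean>
[5] after Right: <B|soiled|clean>
[6] after Suck: <B|soiled|clean>
[7] after Left: <A|soiled|clean>
[8] after Right: <B|soiled|clean>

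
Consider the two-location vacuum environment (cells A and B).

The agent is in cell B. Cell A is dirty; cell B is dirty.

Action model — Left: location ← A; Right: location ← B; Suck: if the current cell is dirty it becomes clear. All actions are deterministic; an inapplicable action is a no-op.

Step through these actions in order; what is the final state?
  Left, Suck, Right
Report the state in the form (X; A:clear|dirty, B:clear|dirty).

1) do Left; now (A; A:dirty, B:dirty)
2) do Suck; now (A; A:clear, B:dirty)
3) do Right; now (B; A:clear, B:dirty)

(B; A:clear, B:dirty)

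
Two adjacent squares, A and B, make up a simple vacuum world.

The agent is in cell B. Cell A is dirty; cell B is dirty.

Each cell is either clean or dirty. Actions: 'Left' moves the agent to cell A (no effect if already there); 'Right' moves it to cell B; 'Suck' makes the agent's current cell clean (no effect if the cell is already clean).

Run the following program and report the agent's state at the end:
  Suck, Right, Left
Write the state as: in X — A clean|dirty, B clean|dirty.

[1] after Suck: in B — A dirty, B clean
[2] after Right: in B — A dirty, B clean
[3] after Left: in A — A dirty, B clean

in A — A dirty, B clean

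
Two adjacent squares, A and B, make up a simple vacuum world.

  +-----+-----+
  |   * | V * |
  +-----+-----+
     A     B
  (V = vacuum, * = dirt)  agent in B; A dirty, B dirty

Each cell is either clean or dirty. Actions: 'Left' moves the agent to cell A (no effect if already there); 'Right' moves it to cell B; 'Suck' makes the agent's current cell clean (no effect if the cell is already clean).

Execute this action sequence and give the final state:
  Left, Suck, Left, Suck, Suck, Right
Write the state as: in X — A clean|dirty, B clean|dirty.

Left (#1): in A — A dirty, B dirty
Suck (#2): in A — A clean, B dirty
Left (#3): in A — A clean, B dirty
Suck (#4): in A — A clean, B dirty
Suck (#5): in A — A clean, B dirty
Right (#6): in B — A clean, B dirty

in B — A clean, B dirty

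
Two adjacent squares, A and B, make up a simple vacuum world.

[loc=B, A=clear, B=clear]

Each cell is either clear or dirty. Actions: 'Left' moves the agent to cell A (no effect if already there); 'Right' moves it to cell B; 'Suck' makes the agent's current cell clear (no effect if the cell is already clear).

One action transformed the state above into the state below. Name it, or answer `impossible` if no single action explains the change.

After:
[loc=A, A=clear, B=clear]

Left

try  Left: (A; A:clear, B:clear)  ← match
try Right: (B; A:clear, B:clear)
try  Suck: (B; A:clear, B:clear)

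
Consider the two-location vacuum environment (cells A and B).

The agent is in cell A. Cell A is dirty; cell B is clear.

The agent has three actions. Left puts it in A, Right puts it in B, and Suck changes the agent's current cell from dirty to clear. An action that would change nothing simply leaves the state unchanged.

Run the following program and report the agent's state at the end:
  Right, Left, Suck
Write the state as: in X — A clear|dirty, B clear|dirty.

in A — A clear, B clear

[1] after Right: in B — A dirty, B clear
[2] after Left: in A — A dirty, B clear
[3] after Suck: in A — A clear, B clear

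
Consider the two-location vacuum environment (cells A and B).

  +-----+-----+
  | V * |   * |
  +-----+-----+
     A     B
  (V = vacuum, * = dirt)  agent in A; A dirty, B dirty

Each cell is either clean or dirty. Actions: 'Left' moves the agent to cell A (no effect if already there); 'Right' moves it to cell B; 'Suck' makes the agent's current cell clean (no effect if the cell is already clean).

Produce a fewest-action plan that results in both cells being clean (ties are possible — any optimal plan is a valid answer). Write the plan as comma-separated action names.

step 1/3 (Suck): loc=A A=clean B=dirty
step 2/3 (Right): loc=B A=clean B=dirty
step 3/3 (Suck): loc=B A=clean B=clean
min 3: Suck A + move + Suck B

Suck, Right, Suck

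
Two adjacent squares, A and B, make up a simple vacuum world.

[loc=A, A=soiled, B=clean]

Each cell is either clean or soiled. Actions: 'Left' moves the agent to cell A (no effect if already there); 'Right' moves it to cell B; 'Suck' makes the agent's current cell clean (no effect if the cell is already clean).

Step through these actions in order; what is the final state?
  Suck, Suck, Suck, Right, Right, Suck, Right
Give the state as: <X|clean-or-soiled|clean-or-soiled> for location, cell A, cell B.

1) do Suck; now <A|clean|clean>
2) do Suck; now <A|clean|clean>
3) do Suck; now <A|clean|clean>
4) do Right; now <B|clean|clean>
5) do Right; now <B|clean|clean>
6) do Suck; now <B|clean|clean>
7) do Right; now <B|clean|clean>

<B|clean|clean>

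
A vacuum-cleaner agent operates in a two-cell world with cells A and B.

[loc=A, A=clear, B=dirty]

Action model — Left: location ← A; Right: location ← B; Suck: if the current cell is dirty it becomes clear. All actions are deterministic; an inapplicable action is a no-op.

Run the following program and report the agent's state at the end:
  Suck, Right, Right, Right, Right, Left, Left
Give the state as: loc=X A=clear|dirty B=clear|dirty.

loc=A A=clear B=dirty

1. Suck → loc=A A=clear B=dirty
2. Right → loc=B A=clear B=dirty
3. Right → loc=B A=clear B=dirty
4. Right → loc=B A=clear B=dirty
5. Right → loc=B A=clear B=dirty
6. Left → loc=A A=clear B=dirty
7. Left → loc=A A=clear B=dirty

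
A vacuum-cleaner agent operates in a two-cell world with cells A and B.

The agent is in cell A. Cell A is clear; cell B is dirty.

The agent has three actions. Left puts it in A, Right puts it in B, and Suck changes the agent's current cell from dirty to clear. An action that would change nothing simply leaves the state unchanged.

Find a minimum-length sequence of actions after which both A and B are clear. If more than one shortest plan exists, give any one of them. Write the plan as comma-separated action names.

Right, Suck

1. Right → in B — A clear, B dirty
2. Suck → in B — A clear, B clear
min 2: go B then Suck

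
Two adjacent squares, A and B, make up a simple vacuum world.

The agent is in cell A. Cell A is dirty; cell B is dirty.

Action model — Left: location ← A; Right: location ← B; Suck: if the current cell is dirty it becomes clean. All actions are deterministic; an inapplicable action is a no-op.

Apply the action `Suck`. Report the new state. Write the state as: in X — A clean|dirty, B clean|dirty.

start: in A — A dirty, B dirty
Suck (#1): in A — A clean, B dirty

in A — A clean, B dirty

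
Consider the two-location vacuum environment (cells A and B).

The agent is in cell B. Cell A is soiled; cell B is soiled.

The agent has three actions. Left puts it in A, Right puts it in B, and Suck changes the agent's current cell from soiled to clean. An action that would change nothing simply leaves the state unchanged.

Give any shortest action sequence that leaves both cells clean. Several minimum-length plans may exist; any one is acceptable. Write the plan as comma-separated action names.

Suck (#1): (B; A:soiled, B:clean)
Left (#2): (A; A:soiled, B:clean)
Suck (#3): (A; A:clean, B:clean)
min 3: Suck B + move + Suck A

Suck, Left, Suck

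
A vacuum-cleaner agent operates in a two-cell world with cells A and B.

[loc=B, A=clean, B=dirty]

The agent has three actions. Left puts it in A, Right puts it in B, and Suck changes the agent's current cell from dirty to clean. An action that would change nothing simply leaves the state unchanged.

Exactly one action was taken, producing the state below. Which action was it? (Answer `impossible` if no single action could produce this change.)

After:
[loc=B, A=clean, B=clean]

try  Left: in A — A clean, B dirty
try Right: in B — A clean, B dirty
try  Suck: in B — A clean, B clean  ← match

Suck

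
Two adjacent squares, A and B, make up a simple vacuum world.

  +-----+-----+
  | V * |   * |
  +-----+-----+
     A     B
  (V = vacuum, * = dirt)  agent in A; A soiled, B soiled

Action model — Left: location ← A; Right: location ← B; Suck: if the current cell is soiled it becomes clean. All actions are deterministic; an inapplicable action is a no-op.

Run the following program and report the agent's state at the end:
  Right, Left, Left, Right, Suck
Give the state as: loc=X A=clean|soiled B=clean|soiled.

loc=B A=soiled B=clean

[1] after Right: loc=B A=soiled B=soiled
[2] after Left: loc=A A=soiled B=soiled
[3] after Left: loc=A A=soiled B=soiled
[4] after Right: loc=B A=soiled B=soiled
[5] after Suck: loc=B A=soiled B=clean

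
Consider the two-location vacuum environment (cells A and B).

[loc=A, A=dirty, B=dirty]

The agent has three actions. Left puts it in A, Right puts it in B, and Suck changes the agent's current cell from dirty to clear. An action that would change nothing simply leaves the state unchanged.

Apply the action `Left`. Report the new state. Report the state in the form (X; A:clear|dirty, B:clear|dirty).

(A; A:dirty, B:dirty)

start: (A; A:dirty, B:dirty)
[1] after Left: (A; A:dirty, B:dirty)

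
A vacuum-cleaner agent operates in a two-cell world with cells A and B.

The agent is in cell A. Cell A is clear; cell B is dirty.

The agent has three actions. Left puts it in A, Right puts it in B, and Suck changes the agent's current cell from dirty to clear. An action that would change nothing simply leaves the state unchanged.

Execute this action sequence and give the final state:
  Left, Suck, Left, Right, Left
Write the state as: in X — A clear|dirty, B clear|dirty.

in A — A clear, B dirty

Left (#1): in A — A clear, B dirty
Suck (#2): in A — A clear, B dirty
Left (#3): in A — A clear, B dirty
Right (#4): in B — A clear, B dirty
Left (#5): in A — A clear, B dirty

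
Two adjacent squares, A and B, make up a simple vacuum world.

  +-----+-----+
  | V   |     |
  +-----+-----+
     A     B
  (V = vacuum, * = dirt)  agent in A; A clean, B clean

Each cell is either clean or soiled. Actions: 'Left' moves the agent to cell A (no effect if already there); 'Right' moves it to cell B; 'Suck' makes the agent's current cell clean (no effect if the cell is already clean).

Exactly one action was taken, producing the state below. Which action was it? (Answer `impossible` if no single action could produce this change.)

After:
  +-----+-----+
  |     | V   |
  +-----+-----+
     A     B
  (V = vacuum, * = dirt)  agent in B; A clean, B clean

Right

try  Left: loc=A A=clean B=clean
try Right: loc=B A=clean B=clean  ← match
try  Suck: loc=A A=clean B=clean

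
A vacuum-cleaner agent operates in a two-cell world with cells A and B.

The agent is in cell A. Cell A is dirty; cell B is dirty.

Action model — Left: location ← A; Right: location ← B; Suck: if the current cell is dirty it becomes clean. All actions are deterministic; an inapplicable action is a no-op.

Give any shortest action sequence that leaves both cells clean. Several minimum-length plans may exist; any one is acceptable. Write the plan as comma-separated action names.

[1] after Suck: <A|clean|dirty>
[2] after Right: <B|clean|dirty>
[3] after Suck: <B|clean|clean>
min 3: Suck A + move + Suck B

Suck, Right, Suck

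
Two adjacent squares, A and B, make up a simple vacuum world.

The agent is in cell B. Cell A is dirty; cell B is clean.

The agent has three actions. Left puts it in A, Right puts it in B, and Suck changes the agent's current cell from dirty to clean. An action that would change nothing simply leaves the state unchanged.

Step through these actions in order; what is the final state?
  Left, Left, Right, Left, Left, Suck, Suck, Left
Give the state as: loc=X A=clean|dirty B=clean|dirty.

loc=A A=clean B=clean

[1] after Left: loc=A A=dirty B=clean
[2] after Left: loc=A A=dirty B=clean
[3] after Right: loc=B A=dirty B=clean
[4] after Left: loc=A A=dirty B=clean
[5] after Left: loc=A A=dirty B=clean
[6] after Suck: loc=A A=clean B=clean
[7] after Suck: loc=A A=clean B=clean
[8] after Left: loc=A A=clean B=clean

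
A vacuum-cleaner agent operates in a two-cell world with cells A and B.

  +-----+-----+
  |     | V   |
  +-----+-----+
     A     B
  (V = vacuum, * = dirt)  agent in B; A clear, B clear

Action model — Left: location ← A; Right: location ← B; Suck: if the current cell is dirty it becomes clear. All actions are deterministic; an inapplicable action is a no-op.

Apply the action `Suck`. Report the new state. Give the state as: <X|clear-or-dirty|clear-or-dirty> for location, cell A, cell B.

<B|clear|clear>

start: <B|clear|clear>
Suck (#1): <B|clear|clear>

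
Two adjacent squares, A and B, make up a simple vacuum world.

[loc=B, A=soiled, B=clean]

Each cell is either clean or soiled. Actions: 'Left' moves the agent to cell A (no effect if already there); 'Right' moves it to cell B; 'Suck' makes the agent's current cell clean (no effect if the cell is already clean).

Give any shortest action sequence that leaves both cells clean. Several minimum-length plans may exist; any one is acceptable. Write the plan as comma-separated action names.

Left, Suck

Left (#1): loc=A A=soiled B=clean
Suck (#2): loc=A A=clean B=clean
min 2: go A then Suck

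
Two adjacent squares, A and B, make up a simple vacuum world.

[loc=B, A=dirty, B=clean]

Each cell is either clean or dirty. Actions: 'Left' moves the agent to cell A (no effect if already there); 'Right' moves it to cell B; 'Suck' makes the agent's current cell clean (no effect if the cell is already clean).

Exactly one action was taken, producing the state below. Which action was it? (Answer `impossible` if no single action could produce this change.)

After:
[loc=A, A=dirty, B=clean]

Left

try  Left: (A; A:dirty, B:clean)  ← match
try Right: (B; A:dirty, B:clean)
try  Suck: (B; A:dirty, B:clean)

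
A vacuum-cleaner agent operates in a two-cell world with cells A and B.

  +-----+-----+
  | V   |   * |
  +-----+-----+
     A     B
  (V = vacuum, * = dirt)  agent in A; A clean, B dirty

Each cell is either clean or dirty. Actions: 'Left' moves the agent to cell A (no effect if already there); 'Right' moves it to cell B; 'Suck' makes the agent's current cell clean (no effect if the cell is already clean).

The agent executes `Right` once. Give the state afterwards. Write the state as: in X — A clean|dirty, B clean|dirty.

in B — A clean, B dirty

start: in A — A clean, B dirty
step 1/1 (Right): in B — A clean, B dirty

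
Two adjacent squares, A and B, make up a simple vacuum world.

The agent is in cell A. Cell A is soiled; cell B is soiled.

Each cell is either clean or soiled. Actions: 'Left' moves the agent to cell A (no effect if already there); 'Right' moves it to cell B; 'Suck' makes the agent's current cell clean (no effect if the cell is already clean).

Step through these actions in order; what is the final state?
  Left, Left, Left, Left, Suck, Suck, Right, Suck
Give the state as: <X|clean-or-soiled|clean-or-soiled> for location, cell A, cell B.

1. Left → <A|soiled|soiled>
2. Left → <A|soiled|soiled>
3. Left → <A|soiled|soiled>
4. Left → <A|soiled|soiled>
5. Suck → <A|clean|soiled>
6. Suck → <A|clean|soiled>
7. Right → <B|clean|soiled>
8. Suck → <B|clean|clean>

<B|clean|clean>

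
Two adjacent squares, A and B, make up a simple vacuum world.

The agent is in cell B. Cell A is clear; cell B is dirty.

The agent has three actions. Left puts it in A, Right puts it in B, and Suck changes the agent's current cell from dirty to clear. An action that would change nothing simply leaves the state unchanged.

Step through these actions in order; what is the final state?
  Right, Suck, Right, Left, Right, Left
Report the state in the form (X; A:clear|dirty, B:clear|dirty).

Right (#1): (B; A:clear, B:dirty)
Suck (#2): (B; A:clear, B:clear)
Right (#3): (B; A:clear, B:clear)
Left (#4): (A; A:clear, B:clear)
Right (#5): (B; A:clear, B:clear)
Left (#6): (A; A:clear, B:clear)

(A; A:clear, B:clear)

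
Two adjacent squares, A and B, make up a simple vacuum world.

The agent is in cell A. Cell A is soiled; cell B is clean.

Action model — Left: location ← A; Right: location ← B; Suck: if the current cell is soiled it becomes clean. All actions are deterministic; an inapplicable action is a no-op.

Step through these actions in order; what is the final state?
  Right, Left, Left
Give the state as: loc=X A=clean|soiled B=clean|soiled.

[1] after Right: loc=B A=soiled B=clean
[2] after Left: loc=A A=soiled B=clean
[3] after Left: loc=A A=soiled B=clean

loc=A A=soiled B=clean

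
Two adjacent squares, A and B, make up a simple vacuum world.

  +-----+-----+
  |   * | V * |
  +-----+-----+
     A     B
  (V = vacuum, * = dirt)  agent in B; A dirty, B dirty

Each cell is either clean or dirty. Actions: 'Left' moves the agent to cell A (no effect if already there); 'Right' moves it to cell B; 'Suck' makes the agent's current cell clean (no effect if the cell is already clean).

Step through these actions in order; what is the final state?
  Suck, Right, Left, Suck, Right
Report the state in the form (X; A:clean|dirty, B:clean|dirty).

t=1 Suck ⇒ (B; A:dirty, B:clean)
t=2 Right ⇒ (B; A:dirty, B:clean)
t=3 Left ⇒ (A; A:dirty, B:clean)
t=4 Suck ⇒ (A; A:clean, B:clean)
t=5 Right ⇒ (B; A:clean, B:clean)

(B; A:clean, B:clean)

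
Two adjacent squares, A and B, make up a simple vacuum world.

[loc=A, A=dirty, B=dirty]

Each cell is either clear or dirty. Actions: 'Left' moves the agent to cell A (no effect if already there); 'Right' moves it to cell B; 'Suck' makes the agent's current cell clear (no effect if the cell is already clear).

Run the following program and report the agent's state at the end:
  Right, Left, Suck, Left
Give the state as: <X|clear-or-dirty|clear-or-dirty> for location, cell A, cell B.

1. Right → <B|dirty|dirty>
2. Left → <A|dirty|dirty>
3. Suck → <A|clear|dirty>
4. Left → <A|clear|dirty>

<A|clear|dirty>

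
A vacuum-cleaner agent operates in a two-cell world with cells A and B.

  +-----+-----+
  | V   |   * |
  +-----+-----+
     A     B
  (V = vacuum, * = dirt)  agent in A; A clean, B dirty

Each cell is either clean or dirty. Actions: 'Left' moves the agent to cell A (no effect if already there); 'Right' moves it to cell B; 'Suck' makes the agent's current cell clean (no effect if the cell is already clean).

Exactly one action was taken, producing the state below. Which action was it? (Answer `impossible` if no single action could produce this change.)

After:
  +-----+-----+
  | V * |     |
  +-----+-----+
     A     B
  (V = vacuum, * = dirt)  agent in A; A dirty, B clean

impossible

try  Left: <A|clean|dirty>
try Right: <B|clean|dirty>
try  Suck: <A|clean|dirty>
no single action produces the after-state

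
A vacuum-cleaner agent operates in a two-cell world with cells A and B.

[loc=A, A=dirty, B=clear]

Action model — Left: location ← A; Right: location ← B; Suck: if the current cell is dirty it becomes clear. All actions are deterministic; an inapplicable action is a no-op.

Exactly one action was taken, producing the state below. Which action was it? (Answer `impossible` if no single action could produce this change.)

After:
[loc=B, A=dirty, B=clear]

try  Left: <A|dirty|clear>
try Right: <B|dirty|clear>  ← match
try  Suck: <A|clear|clear>

Right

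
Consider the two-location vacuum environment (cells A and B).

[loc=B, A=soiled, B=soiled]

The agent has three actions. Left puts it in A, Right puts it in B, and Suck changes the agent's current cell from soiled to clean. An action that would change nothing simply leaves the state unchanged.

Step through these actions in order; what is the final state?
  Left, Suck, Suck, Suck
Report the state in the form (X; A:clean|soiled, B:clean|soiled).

Left (#1): (A; A:soiled, B:soiled)
Suck (#2): (A; A:clean, B:soiled)
Suck (#3): (A; A:clean, B:soiled)
Suck (#4): (A; A:clean, B:soiled)

(A; A:clean, B:soiled)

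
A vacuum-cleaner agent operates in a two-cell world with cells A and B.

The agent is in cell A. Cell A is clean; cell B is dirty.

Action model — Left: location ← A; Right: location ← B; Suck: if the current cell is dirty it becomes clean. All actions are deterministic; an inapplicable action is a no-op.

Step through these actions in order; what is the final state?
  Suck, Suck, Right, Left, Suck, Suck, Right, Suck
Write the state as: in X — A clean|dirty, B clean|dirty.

in B — A clean, B clean

[1] after Suck: in A — A clean, B dirty
[2] after Suck: in A — A clean, B dirty
[3] after Right: in B — A clean, B dirty
[4] after Left: in A — A clean, B dirty
[5] after Suck: in A — A clean, B dirty
[6] after Suck: in A — A clean, B dirty
[7] after Right: in B — A clean, B dirty
[8] after Suck: in B — A clean, B clean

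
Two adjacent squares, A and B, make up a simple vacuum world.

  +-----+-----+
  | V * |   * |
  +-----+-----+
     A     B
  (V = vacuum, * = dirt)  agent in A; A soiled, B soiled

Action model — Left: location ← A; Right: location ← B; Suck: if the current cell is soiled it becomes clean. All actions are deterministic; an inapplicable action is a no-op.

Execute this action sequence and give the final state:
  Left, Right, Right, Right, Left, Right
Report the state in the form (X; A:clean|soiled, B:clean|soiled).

(B; A:soiled, B:soiled)

t=1 Left ⇒ (A; A:soiled, B:soiled)
t=2 Right ⇒ (B; A:soiled, B:soiled)
t=3 Right ⇒ (B; A:soiled, B:soiled)
t=4 Right ⇒ (B; A:soiled, B:soiled)
t=5 Left ⇒ (A; A:soiled, B:soiled)
t=6 Right ⇒ (B; A:soiled, B:soiled)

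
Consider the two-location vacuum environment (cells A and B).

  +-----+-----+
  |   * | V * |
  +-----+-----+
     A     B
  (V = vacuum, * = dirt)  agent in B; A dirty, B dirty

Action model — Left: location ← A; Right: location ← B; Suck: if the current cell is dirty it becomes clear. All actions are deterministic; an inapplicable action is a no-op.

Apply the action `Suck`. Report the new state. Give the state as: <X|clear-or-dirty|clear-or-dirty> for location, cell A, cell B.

start: <B|dirty|dirty>
1. Suck → <B|dirty|clear>

<B|dirty|clear>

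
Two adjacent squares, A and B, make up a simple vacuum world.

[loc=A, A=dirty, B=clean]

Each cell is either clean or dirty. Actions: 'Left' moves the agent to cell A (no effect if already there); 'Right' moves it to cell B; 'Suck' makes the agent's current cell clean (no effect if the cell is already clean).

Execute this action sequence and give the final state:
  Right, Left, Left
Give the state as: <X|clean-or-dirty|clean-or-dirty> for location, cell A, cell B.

1. Right → <B|dirty|clean>
2. Left → <A|dirty|clean>
3. Left → <A|dirty|clean>

<A|dirty|clean>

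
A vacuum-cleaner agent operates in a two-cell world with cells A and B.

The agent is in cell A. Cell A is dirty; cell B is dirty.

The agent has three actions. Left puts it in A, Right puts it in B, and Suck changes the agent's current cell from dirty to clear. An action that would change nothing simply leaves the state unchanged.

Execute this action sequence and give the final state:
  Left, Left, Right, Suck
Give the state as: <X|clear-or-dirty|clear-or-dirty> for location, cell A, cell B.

<B|dirty|clear>

1) do Left; now <A|dirty|dirty>
2) do Left; now <A|dirty|dirty>
3) do Right; now <B|dirty|dirty>
4) do Suck; now <B|dirty|clear>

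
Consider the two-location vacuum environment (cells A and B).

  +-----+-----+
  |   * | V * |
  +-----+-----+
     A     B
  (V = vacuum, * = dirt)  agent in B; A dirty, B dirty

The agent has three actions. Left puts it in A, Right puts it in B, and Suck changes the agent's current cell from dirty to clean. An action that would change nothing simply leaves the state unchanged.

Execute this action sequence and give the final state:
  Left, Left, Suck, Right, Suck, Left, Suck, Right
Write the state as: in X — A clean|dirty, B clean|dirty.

in B — A clean, B clean

step 1/8 (Left): in A — A dirty, B dirty
step 2/8 (Left): in A — A dirty, B dirty
step 3/8 (Suck): in A — A clean, B dirty
step 4/8 (Right): in B — A clean, B dirty
step 5/8 (Suck): in B — A clean, B clean
step 6/8 (Left): in A — A clean, B clean
step 7/8 (Suck): in A — A clean, B clean
step 8/8 (Right): in B — A clean, B clean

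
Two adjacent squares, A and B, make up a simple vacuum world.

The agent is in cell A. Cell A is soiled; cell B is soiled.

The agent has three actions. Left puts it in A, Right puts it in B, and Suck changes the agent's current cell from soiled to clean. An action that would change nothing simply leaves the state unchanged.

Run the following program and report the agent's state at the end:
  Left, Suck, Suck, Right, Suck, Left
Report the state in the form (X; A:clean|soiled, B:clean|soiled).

(A; A:clean, B:clean)

1) do Left; now (A; A:soiled, B:soiled)
2) do Suck; now (A; A:clean, B:soiled)
3) do Suck; now (A; A:clean, B:soiled)
4) do Right; now (B; A:clean, B:soiled)
5) do Suck; now (B; A:clean, B:clean)
6) do Left; now (A; A:clean, B:clean)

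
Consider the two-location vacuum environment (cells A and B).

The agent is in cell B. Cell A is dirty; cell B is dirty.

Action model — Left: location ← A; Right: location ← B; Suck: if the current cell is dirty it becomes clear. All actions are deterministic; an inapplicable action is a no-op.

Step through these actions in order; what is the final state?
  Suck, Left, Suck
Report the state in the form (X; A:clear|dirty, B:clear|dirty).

(A; A:clear, B:clear)

[1] after Suck: (B; A:dirty, B:clear)
[2] after Left: (A; A:dirty, B:clear)
[3] after Suck: (A; A:clear, B:clear)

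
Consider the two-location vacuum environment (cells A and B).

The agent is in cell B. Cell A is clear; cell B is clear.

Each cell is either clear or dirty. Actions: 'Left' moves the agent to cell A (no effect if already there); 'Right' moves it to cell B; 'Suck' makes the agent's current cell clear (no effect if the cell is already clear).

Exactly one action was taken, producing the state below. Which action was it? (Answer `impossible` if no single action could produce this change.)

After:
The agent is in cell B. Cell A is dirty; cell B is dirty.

impossible

try  Left: (A; A:clear, B:clear)
try Right: (B; A:clear, B:clear)
try  Suck: (B; A:clear, B:clear)
no single action produces the after-state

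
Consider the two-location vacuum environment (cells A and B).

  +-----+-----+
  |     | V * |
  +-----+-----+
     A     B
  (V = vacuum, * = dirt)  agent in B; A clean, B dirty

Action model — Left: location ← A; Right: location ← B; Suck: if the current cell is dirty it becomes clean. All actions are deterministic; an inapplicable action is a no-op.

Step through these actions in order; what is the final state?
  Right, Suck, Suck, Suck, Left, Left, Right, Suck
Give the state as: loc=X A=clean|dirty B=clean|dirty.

loc=B A=clean B=clean

[1] after Right: loc=B A=clean B=dirty
[2] after Suck: loc=B A=clean B=clean
[3] after Suck: loc=B A=clean B=clean
[4] after Suck: loc=B A=clean B=clean
[5] after Left: loc=A A=clean B=clean
[6] after Left: loc=A A=clean B=clean
[7] after Right: loc=B A=clean B=clean
[8] after Suck: loc=B A=clean B=clean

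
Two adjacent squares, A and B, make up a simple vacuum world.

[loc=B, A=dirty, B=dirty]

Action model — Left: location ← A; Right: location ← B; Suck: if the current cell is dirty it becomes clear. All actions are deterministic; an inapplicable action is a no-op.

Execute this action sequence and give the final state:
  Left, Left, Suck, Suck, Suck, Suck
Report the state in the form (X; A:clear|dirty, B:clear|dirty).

(A; A:clear, B:dirty)

step 1/6 (Left): (A; A:dirty, B:dirty)
step 2/6 (Left): (A; A:dirty, B:dirty)
step 3/6 (Suck): (A; A:clear, B:dirty)
step 4/6 (Suck): (A; A:clear, B:dirty)
step 5/6 (Suck): (A; A:clear, B:dirty)
step 6/6 (Suck): (A; A:clear, B:dirty)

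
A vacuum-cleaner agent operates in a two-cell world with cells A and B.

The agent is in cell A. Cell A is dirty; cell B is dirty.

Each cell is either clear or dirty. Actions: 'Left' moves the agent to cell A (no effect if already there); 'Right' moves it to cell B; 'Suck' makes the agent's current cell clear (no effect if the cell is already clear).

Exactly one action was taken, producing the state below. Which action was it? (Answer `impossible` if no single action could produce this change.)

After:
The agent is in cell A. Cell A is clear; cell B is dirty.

try  Left: <A|dirty|dirty>
try Right: <B|dirty|dirty>
try  Suck: <A|clear|dirty>  ← match

Suck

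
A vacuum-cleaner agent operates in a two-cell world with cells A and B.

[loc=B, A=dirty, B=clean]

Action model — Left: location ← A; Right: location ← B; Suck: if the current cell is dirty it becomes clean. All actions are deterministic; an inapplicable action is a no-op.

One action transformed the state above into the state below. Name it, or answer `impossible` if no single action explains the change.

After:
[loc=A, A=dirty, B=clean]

Left

try  Left: loc=A A=dirty B=clean  ← match
try Right: loc=B A=dirty B=clean
try  Suck: loc=B A=dirty B=clean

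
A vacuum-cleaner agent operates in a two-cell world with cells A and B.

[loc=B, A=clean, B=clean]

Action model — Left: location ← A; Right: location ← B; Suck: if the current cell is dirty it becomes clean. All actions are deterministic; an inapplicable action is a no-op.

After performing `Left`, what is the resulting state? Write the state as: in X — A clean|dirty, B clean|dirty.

in A — A clean, B clean

start: in B — A clean, B clean
[1] after Left: in A — A clean, B clean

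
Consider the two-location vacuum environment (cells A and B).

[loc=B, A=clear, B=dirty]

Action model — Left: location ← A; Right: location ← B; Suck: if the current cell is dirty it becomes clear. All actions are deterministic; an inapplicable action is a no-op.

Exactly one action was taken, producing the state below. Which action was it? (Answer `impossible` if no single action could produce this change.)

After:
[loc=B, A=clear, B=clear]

try  Left: <A|clear|dirty>
try Right: <B|clear|dirty>
try  Suck: <B|clear|clear>  ← match

Suck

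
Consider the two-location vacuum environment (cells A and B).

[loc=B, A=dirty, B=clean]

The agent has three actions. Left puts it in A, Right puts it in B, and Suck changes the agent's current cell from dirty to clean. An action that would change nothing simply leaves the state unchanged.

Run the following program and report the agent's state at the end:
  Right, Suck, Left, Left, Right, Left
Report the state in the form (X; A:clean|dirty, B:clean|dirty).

t=1 Right ⇒ (B; A:dirty, B:clean)
t=2 Suck ⇒ (B; A:dirty, B:clean)
t=3 Left ⇒ (A; A:dirty, B:clean)
t=4 Left ⇒ (A; A:dirty, B:clean)
t=5 Right ⇒ (B; A:dirty, B:clean)
t=6 Left ⇒ (A; A:dirty, B:clean)

(A; A:dirty, B:clean)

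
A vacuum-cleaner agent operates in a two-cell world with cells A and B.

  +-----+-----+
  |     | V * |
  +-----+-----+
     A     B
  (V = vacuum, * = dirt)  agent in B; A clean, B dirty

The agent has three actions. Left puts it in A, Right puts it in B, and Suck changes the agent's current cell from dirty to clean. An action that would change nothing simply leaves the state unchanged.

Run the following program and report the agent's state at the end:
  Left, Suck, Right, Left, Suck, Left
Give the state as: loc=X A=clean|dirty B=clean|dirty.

[1] after Left: loc=A A=clean B=dirty
[2] after Suck: loc=A A=clean B=dirty
[3] after Right: loc=B A=clean B=dirty
[4] after Left: loc=A A=clean B=dirty
[5] after Suck: loc=A A=clean B=dirty
[6] after Left: loc=A A=clean B=dirty

loc=A A=clean B=dirty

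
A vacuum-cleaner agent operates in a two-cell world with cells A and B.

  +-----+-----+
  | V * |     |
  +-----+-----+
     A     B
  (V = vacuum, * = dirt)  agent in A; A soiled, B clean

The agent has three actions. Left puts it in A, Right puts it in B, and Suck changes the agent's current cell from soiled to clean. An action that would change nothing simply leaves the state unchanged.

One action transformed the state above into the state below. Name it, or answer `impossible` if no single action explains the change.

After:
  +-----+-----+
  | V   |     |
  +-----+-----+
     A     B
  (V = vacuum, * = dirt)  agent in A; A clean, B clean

Suck

try  Left: <A|soiled|clean>
try Right: <B|soiled|clean>
try  Suck: <A|clean|clean>  ← match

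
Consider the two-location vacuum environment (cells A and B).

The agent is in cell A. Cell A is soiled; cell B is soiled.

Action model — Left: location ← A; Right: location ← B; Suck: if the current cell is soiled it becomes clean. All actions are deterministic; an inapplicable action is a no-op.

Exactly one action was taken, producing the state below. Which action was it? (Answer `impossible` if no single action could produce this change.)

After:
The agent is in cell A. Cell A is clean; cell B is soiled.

Suck

try  Left: <A|soiled|soiled>
try Right: <B|soiled|soiled>
try  Suck: <A|clean|soiled>  ← match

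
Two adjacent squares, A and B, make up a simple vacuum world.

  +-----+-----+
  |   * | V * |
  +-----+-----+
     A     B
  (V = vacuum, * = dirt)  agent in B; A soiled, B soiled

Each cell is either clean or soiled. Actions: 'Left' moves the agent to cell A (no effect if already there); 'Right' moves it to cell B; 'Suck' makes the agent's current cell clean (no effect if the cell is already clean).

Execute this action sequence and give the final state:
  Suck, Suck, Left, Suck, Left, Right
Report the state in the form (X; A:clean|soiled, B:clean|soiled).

(B; A:clean, B:clean)

[1] after Suck: (B; A:soiled, B:clean)
[2] after Suck: (B; A:soiled, B:clean)
[3] after Left: (A; A:soiled, B:clean)
[4] after Suck: (A; A:clean, B:clean)
[5] after Left: (A; A:clean, B:clean)
[6] after Right: (B; A:clean, B:clean)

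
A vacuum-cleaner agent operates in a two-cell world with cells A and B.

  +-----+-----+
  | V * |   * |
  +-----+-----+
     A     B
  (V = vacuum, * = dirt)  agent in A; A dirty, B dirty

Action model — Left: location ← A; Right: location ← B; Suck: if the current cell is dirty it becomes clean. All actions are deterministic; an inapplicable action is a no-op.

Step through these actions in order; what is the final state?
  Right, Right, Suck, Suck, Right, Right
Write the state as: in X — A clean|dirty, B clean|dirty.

1) do Right; now in B — A dirty, B dirty
2) do Right; now in B — A dirty, B dirty
3) do Suck; now in B — A dirty, B clean
4) do Suck; now in B — A dirty, B clean
5) do Right; now in B — A dirty, B clean
6) do Right; now in B — A dirty, B clean

in B — A dirty, B clean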